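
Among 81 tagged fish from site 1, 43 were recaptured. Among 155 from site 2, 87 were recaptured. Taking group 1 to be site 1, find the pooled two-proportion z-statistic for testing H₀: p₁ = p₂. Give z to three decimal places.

p̂₁ = 43/81 = 0.53086, p̂₂ = 87/155 = 0.56129.
Pooling: p̂ = 130/236 = 0.55085.
SE = √[p̂(1−p̂)(1/n₁+1/n₂)] = √[0.55085·0.44915·(1/81+1/155)] ≈ 0.068196.
z = -0.03043/0.068196 = -0.446.

z = -0.446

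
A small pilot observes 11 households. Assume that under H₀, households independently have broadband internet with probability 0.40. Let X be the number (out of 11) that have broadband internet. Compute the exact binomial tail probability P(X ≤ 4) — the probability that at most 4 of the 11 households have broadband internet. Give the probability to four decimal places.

P = 0.5328

X is binomial with n = 11 and p = 0.40.
P(X ≤ 4) = Σ_{j=0}^{4} C(11,j)·0.40^j·0.60^{11−j}.
= 0.003628 + 0.026605 + 0.088684 + 0.177367 + 0.236490 = 0.5328.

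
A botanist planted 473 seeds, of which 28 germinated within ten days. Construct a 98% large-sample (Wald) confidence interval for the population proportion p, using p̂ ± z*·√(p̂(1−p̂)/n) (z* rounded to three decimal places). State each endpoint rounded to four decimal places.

(0.0340, 0.0844)

Sample proportion p̂ = 28/473 = 0.05920.
SE = √(p̂(1−p̂)/n) = √(0.055692/473) = 0.010851.
For 98% confidence, z* = 2.326.
Margin of error: 2.326 × 0.010851 = 0.02524.
CI: 0.05920 ± 0.02524 = (0.0340, 0.0844).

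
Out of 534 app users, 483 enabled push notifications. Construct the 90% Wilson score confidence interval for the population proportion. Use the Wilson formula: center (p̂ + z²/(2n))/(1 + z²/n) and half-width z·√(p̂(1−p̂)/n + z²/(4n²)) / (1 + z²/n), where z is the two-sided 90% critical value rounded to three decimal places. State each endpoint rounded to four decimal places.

(0.8815, 0.9234)

p̂ = 483/534 = 0.90449; z = 1.645, so z² = 2.706025.
1 + z²/n = 1.005067.
Center = (0.90449 + 0.002534)/1.005067 = 0.90245.
Radicand: p̂(1−p̂)/n + z²/(4n²) = 0.000161768 + 0.000002372 = 0.000164140.
Half-width = 1.645·√0.000164140/1.005067 = 0.02097.
So the interval runs from 0.8815 to 0.9234.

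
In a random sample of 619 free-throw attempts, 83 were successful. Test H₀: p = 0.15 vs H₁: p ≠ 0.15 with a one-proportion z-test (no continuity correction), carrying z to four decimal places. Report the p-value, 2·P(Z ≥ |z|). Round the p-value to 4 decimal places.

p-value = 0.2675

Sample proportion p̂ = 83/619 = 0.13409.
SE₀ = √(0.15·0.85/619) = 0.014352.
Test statistic (full precision, shown to 4 dp): z = (83/619 − 0.15)/SE₀ ≈ -1.1088.
p-value = 2·P(Z ≥ |z|) with z = -1.1088 → 0.2675.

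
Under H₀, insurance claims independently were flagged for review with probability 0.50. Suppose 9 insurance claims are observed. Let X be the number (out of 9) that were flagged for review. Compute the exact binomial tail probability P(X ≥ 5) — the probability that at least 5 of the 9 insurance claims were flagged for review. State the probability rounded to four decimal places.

P = 0.5000

X is binomial with n = 9 and p = 0.50.
P(X ≥ 5) = Σ_{j=5}^{9} C(9,j)·0.50^j·0.50^{9−j}.
= 0.246094 + 0.164062 + 0.070312 + 0.017578 + 0.001953 = 0.5000.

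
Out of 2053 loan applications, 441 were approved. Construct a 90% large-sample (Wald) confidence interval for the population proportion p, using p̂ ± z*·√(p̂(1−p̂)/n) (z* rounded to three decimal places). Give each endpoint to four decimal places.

(0.1999, 0.2297)

The sample proportion is 441/2053 = 0.21481.
SE = √(p̂(1−p̂)/n) = √(0.168665/2053) = 0.009064.
z* = 1.645 at the 90% level.
Margin of error: 1.645 × 0.009064 = 0.01491.
So the interval runs from 0.1999 to 0.2297.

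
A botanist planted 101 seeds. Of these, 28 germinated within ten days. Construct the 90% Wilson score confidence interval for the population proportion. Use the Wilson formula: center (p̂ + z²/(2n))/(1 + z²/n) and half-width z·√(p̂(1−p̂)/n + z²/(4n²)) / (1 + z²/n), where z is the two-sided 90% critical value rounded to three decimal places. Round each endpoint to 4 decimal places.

Here p̂ = 28/101 = 0.27723 and z = 1.645 (z² = 2.706025).
1 + z²/n = 1.026792.
Adjusted center: (0.27723 + z²/(2n))/1.026792 = 0.28304.
Radicand: p̂(1−p̂)/n + z²/(4n²) = 0.001983886 + 0.000066318 = 0.002050204.
Half-width = z·√(radicand)/denom = 1.645·0.045279/1.026792 = 0.07254.
CI: 0.28304 ± 0.07254 = (0.2105, 0.3556).

(0.2105, 0.3556)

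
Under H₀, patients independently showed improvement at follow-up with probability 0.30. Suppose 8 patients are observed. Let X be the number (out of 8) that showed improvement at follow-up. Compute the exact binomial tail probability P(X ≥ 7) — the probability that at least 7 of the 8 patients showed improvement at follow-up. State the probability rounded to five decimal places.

X ~ Binomial(n=8, p=0.30).
P(X ≥ 7) = C(8,7)·0.30^7·0.70^1 + C(8,8)·0.30^8·0.70^0.
= 0.001225 + 0.000066 = 0.00129.

P = 0.00129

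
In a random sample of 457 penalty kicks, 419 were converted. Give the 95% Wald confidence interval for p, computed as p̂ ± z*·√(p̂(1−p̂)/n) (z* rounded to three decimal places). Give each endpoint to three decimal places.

(0.892, 0.942)

Sample proportion p̂ = 419/457 = 0.91685.
SE(p̂) = √(0.91685·0.08315/457) = 0.012916.
The 95% critical value is z* = 1.960.
Margin = 1.960·0.012916 = 0.02532.
CI: 0.91685 ± 0.02532 = (0.892, 0.942).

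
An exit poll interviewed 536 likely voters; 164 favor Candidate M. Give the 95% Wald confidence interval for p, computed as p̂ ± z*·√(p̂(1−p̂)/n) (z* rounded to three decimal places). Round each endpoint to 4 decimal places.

With x = 164 successes in n = 536, p̂ = 0.30597.
SE = √(p̂(1−p̂)/n) = √(0.212352/536) = 0.019904.
z* = 1.960 at the 95% level.
Margin = 1.960·0.019904 = 0.03901.
So the interval runs from 0.2670 to 0.3450.

(0.2670, 0.3450)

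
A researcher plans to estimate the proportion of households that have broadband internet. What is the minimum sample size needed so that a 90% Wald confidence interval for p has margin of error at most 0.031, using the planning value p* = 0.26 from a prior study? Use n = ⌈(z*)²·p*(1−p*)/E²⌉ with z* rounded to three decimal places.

The 90% critical value is z* = 1.645.
p*(1−p*) = 0.1924.
Required n before rounding: 2.706025 × 0.1924 / 0.031² = 541.768.
⌈541.768⌉ = 542.

n = 542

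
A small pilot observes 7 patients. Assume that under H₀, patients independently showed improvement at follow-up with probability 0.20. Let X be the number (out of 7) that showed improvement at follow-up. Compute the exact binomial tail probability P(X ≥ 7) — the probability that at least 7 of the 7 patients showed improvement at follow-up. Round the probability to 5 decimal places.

X is binomial with n = 7 and p = 0.20.
P(X ≥ 7) = C(7,7)·0.20^7·0.80^0.
= 0.000013 = 0.00001.

P = 0.00001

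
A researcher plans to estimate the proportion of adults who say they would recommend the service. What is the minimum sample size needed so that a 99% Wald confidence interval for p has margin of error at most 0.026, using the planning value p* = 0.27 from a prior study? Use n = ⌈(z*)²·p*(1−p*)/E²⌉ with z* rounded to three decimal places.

The 99% critical value is z* = 2.576.
p*(1−p*) = 0.1971.
Required n before rounding: 6.635776 × 0.1971 / 0.026² = 1934.780.
⌈1934.780⌉ = 1935.

n = 1935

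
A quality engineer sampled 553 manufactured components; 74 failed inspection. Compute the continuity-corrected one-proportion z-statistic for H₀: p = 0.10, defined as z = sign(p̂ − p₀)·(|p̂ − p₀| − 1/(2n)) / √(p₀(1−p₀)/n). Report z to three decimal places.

With x = 74 successes in n = 553, p̂ = 0.13382. p̂ − p₀ = 0.033816.
1/(2n) = 0.000904.
Corrected numerator: |0.033816| − 0.000904 = 0.032912.
SE₀ = √(0.10·0.90/553) = 0.012757.
z = (+)0.032912/0.012757 = 2.580.

z = 2.580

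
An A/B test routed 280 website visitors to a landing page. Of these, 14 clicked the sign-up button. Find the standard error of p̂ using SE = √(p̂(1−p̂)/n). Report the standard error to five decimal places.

SE = 0.01302

With x = 14 successes in n = 280, p̂ = 0.05000.
p̂(1−p̂) = 0.047500.
SE = √(0.047500/280) = 0.01302.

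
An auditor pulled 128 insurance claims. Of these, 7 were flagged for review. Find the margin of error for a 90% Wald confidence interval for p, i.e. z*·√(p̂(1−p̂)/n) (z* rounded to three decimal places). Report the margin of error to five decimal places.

ME = 0.03306

With x = 7 successes in n = 128, p̂ = 0.05469.
SE = √(p̂(1−p̂)/n) = √(0.051697/128) = 0.020097.
For 90% confidence, z* = 1.645.
Margin of error = z*·SE = 1.645 × 0.020097 = 0.03306.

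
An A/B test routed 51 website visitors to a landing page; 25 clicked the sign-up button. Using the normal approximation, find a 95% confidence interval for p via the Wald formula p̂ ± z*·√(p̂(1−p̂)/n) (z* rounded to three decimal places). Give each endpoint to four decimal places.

Sample proportion p̂ = 25/51 = 0.49020.
SE(p̂) = √(0.49020·0.50980/51) = 0.070001.
The 95% critical value is z* = 1.960.
Margin of error: 1.960 × 0.070001 = 0.13720.
CI: 0.49020 ± 0.13720 = (0.3530, 0.6274).

(0.3530, 0.6274)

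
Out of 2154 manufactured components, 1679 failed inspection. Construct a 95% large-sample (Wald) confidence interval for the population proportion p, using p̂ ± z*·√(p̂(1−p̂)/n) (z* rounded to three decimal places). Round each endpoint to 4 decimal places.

(0.7620, 0.7970)

The sample proportion is 1679/2154 = 0.77948.
SE(p̂) = √(0.77948·0.22052/2154) = 0.008933.
The 95% critical value is z* = 1.960.
Margin = 1.960·0.008933 = 0.01751.
Interval: 0.77948 ± 0.01751 → (0.7620, 0.7970).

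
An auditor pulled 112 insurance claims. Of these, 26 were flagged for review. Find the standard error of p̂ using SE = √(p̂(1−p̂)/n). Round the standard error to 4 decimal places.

p̂ = 26/112 = 0.23214.
p̂(1−p̂) = 0.23214·0.76786 = 0.178251.
SE = √(0.178251/112) = 0.0399.

SE = 0.0399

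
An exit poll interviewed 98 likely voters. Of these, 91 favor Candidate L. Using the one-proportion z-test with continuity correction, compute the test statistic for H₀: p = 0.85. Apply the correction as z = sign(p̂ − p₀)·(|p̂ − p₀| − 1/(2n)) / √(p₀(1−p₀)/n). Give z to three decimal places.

z = 2.037

p̂ = 91/98 = 0.92857. p̂ − p₀ = 0.078571.
1/(2n) = 0.005102.
Corrected numerator: |0.078571| − 0.005102 = 0.073469.
SE₀ = √(0.85·0.15/98) = 0.036070.
z = (+)0.073469/0.036070 = 2.037.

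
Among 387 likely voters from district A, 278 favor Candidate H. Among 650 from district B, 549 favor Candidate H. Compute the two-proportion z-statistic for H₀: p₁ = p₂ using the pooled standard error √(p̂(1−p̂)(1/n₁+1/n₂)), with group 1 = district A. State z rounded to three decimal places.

p̂₁ = 278/387 = 0.71835, p̂₂ = 549/650 = 0.84462.
Pooling: p̂ = 827/1037 = 0.79749.
Pooled SE = √[0.1614981·0.00412244] ≈ 0.025802.
z = -0.12627/0.025802 = -4.894.

z = -4.894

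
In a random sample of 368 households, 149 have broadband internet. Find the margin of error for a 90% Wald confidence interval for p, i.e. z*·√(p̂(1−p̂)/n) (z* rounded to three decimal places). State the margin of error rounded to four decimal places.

ME = 0.0421

Sample proportion p̂ = 149/368 = 0.40489.
SE = √(p̂(1−p̂)/n) = √(0.240954/368) = 0.025588.
The 90% critical value is z* = 1.645.
ME = 1.645·0.025588 = 0.0421.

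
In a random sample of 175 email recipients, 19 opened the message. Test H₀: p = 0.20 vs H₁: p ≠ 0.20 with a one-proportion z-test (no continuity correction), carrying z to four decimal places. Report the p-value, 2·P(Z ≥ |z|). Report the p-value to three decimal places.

p-value = 0.002

p̂ = 19/175 = 0.10857.
Null standard error: √(0.20·0.80/175) = √0.000914286 = 0.030237.
z = (p̂ − p₀)/SE = (19/175 − 0.20)/0.030237 ≈ -3.0237.
From the standard normal, 2·P(Z ≥ |z|) = 0.002.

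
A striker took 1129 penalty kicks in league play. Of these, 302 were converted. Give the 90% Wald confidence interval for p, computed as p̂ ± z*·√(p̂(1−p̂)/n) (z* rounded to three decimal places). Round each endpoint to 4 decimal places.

(0.2458, 0.2892)

Sample proportion p̂ = 302/1129 = 0.26749.
SE(p̂) = √(0.26749·0.73251/1129) = 0.013174.
z* = 1.645 at the 90% level.
Margin = 1.645·0.013174 = 0.02167.
Interval: 0.26749 ± 0.02167 → (0.2458, 0.2892).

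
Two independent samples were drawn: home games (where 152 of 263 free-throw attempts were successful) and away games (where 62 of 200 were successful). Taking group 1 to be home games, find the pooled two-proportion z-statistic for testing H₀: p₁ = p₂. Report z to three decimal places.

z = 5.728

Sample proportions: p̂₁ = 152/263 = 0.57795 and p̂₂ = 62/200 = 0.31000.
Pooling: p̂ = 214/463 = 0.46220.
Pooled SE = √[0.2485714·0.00880228] ≈ 0.046776.
z = 0.26795/0.046776 = 5.728.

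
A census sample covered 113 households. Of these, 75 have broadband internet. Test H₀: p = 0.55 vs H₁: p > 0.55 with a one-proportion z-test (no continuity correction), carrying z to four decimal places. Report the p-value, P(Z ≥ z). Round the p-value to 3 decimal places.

With x = 75 successes in n = 113, p̂ = 0.66372.
Under H₀, SE = √(p₀(1−p₀)/n) = √(0.55·0.45/113) = √0.002190265 = 0.046800.
Test statistic (full precision, shown to 4 dp): z = (75/113 − 0.55)/SE₀ ≈ 2.4298.
p-value = P(Z ≥ z) with z = 2.4298 → 0.008.

p-value = 0.008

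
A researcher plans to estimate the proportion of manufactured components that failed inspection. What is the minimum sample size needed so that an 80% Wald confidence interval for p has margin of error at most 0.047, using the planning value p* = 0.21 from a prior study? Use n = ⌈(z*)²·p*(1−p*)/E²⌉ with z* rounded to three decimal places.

n = 124

The 80% critical value is z* = 1.282.
p*(1−p*) = 0.1659.
Required n before rounding: 1.643524 × 0.1659 / 0.047² = 123.432.
Rounding up, n = 124.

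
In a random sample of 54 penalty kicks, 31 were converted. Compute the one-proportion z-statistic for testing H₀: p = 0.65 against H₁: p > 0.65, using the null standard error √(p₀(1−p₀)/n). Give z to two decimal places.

The sample proportion is 31/54 = 0.57407.
Null standard error: √(0.65·0.35/54) = √0.004212963 = 0.064907.
z = (0.57407 − 0.65)/0.064907 = -0.07593/0.064907 = -1.17.

z = -1.17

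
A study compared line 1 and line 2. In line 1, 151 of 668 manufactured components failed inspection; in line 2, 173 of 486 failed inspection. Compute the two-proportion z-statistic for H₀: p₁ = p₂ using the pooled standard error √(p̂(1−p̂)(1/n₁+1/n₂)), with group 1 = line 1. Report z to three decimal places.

Sample proportions: p̂₁ = 151/668 = 0.22605 and p̂₂ = 173/486 = 0.35597.
Pooling: p̂ = 324/1154 = 0.28076.
SE = √[p̂(1−p̂)(1/n₁+1/n₂)] = √[0.28076·0.71924·(1/668+1/486)] ≈ 0.026792.
z = (p̂₁ − p̂₂)/SE = (0.22605 − 0.35597)/0.026792 = -0.12992/0.026792 = -4.849.

z = -4.849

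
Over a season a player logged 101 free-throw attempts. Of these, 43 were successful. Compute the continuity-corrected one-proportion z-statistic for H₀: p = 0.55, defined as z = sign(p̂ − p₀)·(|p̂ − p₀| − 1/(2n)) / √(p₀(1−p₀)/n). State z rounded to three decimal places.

With x = 43 successes in n = 101, p̂ = 0.42574. p̂ − p₀ = -0.124257.
1/(2n) = 0.004950.
Corrected numerator: |-0.124257| − 0.004950 = 0.119307.
Null standard error: √(0.55·0.45/101) = √0.002450495 = 0.049502.
z = (−)0.119307/0.049502 = -2.410.

z = -2.410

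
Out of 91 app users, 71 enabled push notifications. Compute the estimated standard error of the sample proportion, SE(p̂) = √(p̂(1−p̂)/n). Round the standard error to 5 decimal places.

SE = 0.04341

With x = 71 successes in n = 91, p̂ = 0.78022.
p̂(1−p̂) = 0.171477.
Dividing by n and taking the root: √0.001884363 = 0.04341.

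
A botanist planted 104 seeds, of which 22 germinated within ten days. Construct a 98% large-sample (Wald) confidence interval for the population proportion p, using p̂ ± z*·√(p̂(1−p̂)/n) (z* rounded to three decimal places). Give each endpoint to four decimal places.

(0.1184, 0.3047)

With x = 22 successes in n = 104, p̂ = 0.21154.
SE(p̂) = √(0.21154·0.78846/104) = 0.040047.
z* = 2.326 at the 98% level.
Margin = 2.326·0.040047 = 0.09315.
Interval: 0.21154 ± 0.09315 → (0.1184, 0.3047).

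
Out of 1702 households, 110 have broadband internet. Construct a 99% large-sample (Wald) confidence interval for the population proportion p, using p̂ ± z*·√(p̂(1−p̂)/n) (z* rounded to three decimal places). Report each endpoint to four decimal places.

The sample proportion is 110/1702 = 0.06463.
SE = √(p̂(1−p̂)/n) = √(0.060453/1702) = 0.005960.
The 99% critical value is z* = 2.576.
Margin of error: 2.576 × 0.005960 = 0.01535.
So the interval runs from 0.0493 to 0.0800.

(0.0493, 0.0800)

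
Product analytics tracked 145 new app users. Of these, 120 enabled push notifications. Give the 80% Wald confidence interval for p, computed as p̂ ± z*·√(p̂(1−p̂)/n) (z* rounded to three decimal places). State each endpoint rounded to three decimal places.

p̂ = 120/145 = 0.82759.
Standard error of p̂: √(0.142687/145) = √0.000984050 = 0.031370.
The 80% critical value is z* = 1.282.
Margin = 1.282·0.031370 = 0.04022.
CI: 0.82759 ± 0.04022 = (0.787, 0.868).

(0.787, 0.868)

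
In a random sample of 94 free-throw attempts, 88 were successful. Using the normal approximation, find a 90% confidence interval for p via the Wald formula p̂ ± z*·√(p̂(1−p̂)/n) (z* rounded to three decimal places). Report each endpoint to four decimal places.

(0.8947, 0.9776)

The sample proportion is 88/94 = 0.93617.
SE(p̂) = √(0.93617·0.06383/94) = 0.025213.
z* = 1.645 at the 90% level.
Margin of error: 1.645 × 0.025213 = 0.04148.
Interval: 0.93617 ± 0.04148 → (0.8947, 0.9776).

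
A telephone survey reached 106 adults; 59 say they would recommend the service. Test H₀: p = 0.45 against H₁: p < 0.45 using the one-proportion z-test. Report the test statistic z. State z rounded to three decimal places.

p̂ = 59/106 = 0.55660.
Under H₀, SE = √(p₀(1−p₀)/n) = √(0.45·0.55/106) = √0.002334906 = 0.048321.
z = (0.55660 − 0.45)/0.048321 = 0.10660/0.048321 = 2.206.

z = 2.206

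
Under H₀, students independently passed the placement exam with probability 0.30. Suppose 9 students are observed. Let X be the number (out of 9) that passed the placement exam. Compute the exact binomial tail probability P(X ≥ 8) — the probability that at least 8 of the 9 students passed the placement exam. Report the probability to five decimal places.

P = 0.00043

X is binomial with n = 9 and p = 0.30.
P(X ≥ 8) = C(9,8)·0.30^8·0.70^1 + C(9,9)·0.30^9·0.70^0.
= 0.000413 + 0.000020 = 0.00043.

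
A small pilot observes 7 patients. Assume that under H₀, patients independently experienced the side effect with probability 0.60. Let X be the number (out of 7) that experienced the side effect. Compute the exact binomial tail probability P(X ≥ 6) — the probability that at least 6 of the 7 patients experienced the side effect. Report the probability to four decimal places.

X ~ Binomial(n=7, p=0.60).
P(X ≥ 6) = C(7,6)·0.60^6·0.40^1 + C(7,7)·0.60^7·0.40^0.
= 0.130637 + 0.027994 = 0.1586.

P = 0.1586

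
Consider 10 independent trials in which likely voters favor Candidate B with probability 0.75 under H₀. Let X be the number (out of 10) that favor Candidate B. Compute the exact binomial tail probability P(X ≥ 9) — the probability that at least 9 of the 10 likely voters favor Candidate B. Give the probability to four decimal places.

P = 0.2440

X is binomial with n = 10 and p = 0.75.
P(X ≥ 9) = C(10,9)·0.75^9·0.25^1 + C(10,10)·0.75^10·0.25^0.
= 0.187712 + 0.056314 = 0.2440.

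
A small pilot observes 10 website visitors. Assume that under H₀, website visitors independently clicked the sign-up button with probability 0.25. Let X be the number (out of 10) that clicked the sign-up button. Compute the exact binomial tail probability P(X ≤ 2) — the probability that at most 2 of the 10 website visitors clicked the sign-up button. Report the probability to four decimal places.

P = 0.5256

X ~ Binomial(n=10, p=0.25).
P(X ≤ 2) = C(10,0)·0.25^0·0.75^10 + C(10,1)·0.25^1·0.75^9 + C(10,2)·0.25^2·0.75^8.
= 0.056314 + 0.187712 + 0.281568 = 0.5256.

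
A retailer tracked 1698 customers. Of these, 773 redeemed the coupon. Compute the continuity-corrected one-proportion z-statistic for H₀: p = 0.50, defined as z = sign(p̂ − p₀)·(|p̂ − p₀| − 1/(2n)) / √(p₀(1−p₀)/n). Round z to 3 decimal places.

z = -3.664

The sample proportion is 773/1698 = 0.45524. p̂ − p₀ = -0.044759.
Continuity correction 1/(2n) = 1/3396 = 0.000294.
Corrected numerator: |-0.044759| − 0.000294 = 0.044465.
Under H₀, SE = √(p₀(1−p₀)/n) = √(0.50·0.50/1698) = √0.000147232 = 0.012134.
z = −0.044465/0.012134 = -3.664.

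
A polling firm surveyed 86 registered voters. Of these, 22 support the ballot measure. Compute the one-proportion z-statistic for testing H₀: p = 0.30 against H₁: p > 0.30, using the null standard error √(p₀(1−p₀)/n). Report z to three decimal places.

With x = 22 successes in n = 86, p̂ = 0.25581.
Under H₀, SE = √(p₀(1−p₀)/n) = √(0.30·0.70/86) = √0.002441860 = 0.049415.
z = (p̂ − p₀)/SE = (0.25581 − 0.30)/0.049415 = -0.894.

z = -0.894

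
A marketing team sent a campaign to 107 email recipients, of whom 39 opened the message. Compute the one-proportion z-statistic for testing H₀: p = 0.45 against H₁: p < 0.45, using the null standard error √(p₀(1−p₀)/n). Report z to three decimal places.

The sample proportion is 39/107 = 0.36449.
SE₀ = √(0.45·0.55/107) = 0.048095.
z = (p̂ − p₀)/SE = (0.36449 − 0.45)/0.048095 = -1.778.

z = -1.778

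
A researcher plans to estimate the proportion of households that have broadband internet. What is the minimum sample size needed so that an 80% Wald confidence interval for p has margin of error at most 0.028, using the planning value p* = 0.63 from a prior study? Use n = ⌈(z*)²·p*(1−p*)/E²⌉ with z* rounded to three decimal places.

z* = 1.282 at the 80% level.
p*(1−p*) = 0.63·0.37 = 0.2331.
(z*)²·p*(1−p*)/E² = 1.643524·0.2331/0.000784 = 488.655.
⌈488.655⌉ = 489.

n = 489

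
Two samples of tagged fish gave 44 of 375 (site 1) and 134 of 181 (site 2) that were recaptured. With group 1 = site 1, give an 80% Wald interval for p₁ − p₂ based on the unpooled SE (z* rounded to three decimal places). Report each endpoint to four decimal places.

(-0.6699, -0.5761)

p̂₁ = 44/375 = 0.11733, p̂₂ = 134/181 = 0.74033; p̂₁ − p̂₂ = -0.62300.
SE = √(0.000276177 + 0.001062104) = √0.001338281 = 0.036583.
z* = 1.282 at the 80% level. Margin of error = 0.04690.
Interval: -0.62300 ± 0.04690 → (-0.6699, -0.5761).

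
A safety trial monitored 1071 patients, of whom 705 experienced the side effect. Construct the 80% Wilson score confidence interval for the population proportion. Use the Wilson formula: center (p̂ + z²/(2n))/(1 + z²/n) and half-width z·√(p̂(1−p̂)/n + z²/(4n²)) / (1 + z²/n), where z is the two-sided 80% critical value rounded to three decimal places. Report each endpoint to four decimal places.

Here p̂ = 705/1071 = 0.65826 and z = 1.282 (z² = 1.643524).
1 + z²/n = 1.001535.
Center = (0.65826 + 0.000767)/1.001535 = 0.65802.
Radicand: p̂(1−p̂)/n + z²/(4n²) = 0.000210040 + 0.000000358 = 0.000210398.
Half-width = z·√(radicand)/denom = 1.282·0.014505/1.001535 = 0.01857.
CI: 0.65802 ± 0.01857 = (0.6395, 0.6766).

(0.6395, 0.6766)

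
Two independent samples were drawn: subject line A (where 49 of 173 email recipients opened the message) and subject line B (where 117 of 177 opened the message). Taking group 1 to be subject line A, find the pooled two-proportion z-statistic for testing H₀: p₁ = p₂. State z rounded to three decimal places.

Sample proportions: p̂₁ = 49/173 = 0.28324 and p̂₂ = 117/177 = 0.66102.
Pooling: p̂ = 166/350 = 0.47429.
SE = √[p̂(1−p̂)(1/n₁+1/n₂)] = √[0.47429·0.52571·(1/173+1/177)] ≈ 0.053385.
z = (p̂₁ − p̂₂)/SE = (0.28324 − 0.66102)/0.053385 = -0.37778/0.053385 = -7.077.

z = -7.077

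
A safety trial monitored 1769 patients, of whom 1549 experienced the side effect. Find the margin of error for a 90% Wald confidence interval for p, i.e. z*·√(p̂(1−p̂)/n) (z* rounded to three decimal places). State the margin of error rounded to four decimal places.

p̂ = 1549/1769 = 0.87564.
SE = √(p̂(1−p̂)/n) = √(0.108898/1769) = 0.007846.
z* = 1.645 at the 90% level.
So ME = 0.0129.

ME = 0.0129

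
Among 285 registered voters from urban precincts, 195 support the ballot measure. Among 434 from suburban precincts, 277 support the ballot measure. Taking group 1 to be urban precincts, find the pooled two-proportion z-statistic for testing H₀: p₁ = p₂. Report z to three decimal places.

z = 1.269

p̂₁ = 195/285 = 0.68421, p̂₂ = 277/434 = 0.63825.
Pooled p̂ = (195+277)/(285+434) = 472/719 = 0.65647.
Pooled SE = √[0.2255180·0.00581292] ≈ 0.036207.
z = (p̂₁ − p̂₂)/SE = (0.68421 − 0.63825)/0.036207 = 0.04596/0.036207 = 1.269.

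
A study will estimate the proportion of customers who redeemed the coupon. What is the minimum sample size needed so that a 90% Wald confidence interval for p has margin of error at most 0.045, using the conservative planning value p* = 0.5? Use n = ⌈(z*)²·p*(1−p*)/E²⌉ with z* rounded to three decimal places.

n = 335

z* = 1.645 at the 90% level.
p*(1−p*) = 0.2500.
(z*)²·p*(1−p*)/E² = 2.706025·0.2500/0.002025 = 334.077.
Rounding up, n = 335.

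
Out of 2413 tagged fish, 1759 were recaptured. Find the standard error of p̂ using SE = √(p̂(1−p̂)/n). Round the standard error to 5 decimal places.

SE = 0.00905

Sample proportion p̂ = 1759/2413 = 0.72897.
p̂(1−p̂) = 0.197573.
SE = √(0.197573/2413) = 0.00905.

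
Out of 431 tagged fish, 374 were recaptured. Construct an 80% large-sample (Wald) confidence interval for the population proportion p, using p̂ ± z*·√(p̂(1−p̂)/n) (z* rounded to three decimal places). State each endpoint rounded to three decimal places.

(0.847, 0.889)

The sample proportion is 374/431 = 0.86775.
SE = √(p̂(1−p̂)/n) = √(0.114760/431) = 0.016318.
z* = 1.282 at the 80% level.
Margin of error: 1.282 × 0.016318 = 0.02092.
Interval: 0.86775 ± 0.02092 → (0.847, 0.889).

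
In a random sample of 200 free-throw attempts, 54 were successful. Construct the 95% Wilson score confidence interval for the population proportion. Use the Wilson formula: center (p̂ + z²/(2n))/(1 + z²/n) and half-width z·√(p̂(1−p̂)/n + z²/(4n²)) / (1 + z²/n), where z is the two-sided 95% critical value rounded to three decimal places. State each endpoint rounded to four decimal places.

(0.2132, 0.3354)

p̂ = 54/200 = 0.27000; z = 1.960, so z² = 3.841600.
1 + z²/n = 1.019208.
Adjusted center: (0.27000 + z²/(2n))/1.019208 = 0.27433.
Radicand: p̂(1−p̂)/n + z²/(4n²) = 0.000985500 + 0.000024010 = 0.001009510.
Half-width = 1.960·√0.001009510/1.019208 = 0.06110.
So the interval runs from 0.2132 to 0.3354.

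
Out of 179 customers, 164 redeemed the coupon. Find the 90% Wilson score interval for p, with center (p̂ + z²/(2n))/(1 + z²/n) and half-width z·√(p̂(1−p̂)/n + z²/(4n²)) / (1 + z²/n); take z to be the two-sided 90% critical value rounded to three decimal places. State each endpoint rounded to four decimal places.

Here p̂ = 164/179 = 0.91620 and z = 1.645 (z² = 2.706025).
1 + z²/n = 1.015117.
Adjusted center: (0.91620 + z²/(2n))/1.015117 = 0.91000.
Radicand: p̂(1−p̂)/n + z²/(4n²) = 0.000428920 + 0.000021114 = 0.000450034.
Half-width = 1.645·√0.000450034/1.015117 = 0.03438.
So the interval runs from 0.8756 to 0.9444.

(0.8756, 0.9444)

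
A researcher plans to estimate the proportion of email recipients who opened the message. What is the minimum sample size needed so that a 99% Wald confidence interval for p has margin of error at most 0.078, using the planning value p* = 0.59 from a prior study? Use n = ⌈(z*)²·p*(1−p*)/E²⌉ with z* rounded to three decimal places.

The 99% critical value is z* = 2.576.
p*(1−p*) = 0.2419.
Required n before rounding: 6.635776 × 0.2419 / 0.078² = 263.839.
⌈263.839⌉ = 264.

n = 264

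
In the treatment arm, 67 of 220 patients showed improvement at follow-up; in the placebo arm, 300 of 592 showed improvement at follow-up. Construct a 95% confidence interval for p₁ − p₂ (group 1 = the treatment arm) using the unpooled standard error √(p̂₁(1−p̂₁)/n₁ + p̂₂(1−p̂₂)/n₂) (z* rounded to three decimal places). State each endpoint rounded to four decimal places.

(-0.2752, -0.1293)

p̂₁ = 67/220 = 0.30455, p̂₂ = 300/592 = 0.50676; p̂₁ − p̂₂ = -0.20221.
SE = √(0.000962716 + 0.000422220) = √0.001384936 = 0.037215.
For 95% confidence, z* = 1.960. Margin of error = 0.07294.
Interval: -0.20221 ± 0.07294 → (-0.2752, -0.1293).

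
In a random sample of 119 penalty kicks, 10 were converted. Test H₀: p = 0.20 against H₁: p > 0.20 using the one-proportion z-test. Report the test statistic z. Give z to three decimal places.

z = -3.163

With x = 10 successes in n = 119, p̂ = 0.08403.
SE₀ = √(0.20·0.80/119) = 0.036668.
z = (0.08403 − 0.20)/0.036668 = -0.11597/0.036668 = -3.163.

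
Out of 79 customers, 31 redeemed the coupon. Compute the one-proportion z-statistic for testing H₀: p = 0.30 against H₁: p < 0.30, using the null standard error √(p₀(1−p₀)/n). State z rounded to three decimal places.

p̂ = 31/79 = 0.39241.
Under H₀, SE = √(p₀(1−p₀)/n) = √(0.30·0.70/79) = √0.002658228 = 0.051558.
z = (p̂ − p₀)/SE = (0.39241 − 0.30)/0.051558 = 1.792.

z = 1.792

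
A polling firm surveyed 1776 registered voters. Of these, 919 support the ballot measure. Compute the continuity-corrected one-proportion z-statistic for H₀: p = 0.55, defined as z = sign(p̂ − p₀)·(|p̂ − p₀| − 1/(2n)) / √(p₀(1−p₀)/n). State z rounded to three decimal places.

The sample proportion is 919/1776 = 0.51745. p̂ − p₀ = -0.032545.
1/(2n) = 0.000282.
Corrected numerator: |-0.032545| − 0.000282 = 0.032263.
Null standard error: √(0.55·0.45/1776) = √0.000139358 = 0.011805.
z = −0.032263/0.011805 = -2.733.

z = -2.733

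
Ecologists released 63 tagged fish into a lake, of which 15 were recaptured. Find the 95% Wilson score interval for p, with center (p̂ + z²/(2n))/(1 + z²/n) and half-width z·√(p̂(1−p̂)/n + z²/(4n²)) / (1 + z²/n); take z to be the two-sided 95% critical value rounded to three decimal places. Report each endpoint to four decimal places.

p̂ = 15/63 = 0.23810; z = 1.960, so z² = 3.841600.
1 + z²/n = 1.060978.
Center = (0.23810 + 0.030489)/1.060978 = 0.25315.
Radicand: p̂(1−p̂)/n + z²/(4n²) = 0.002879459 + 0.000241975 = 0.003121434.
Half-width = z·√(radicand)/denom = 1.960·0.055870/1.060978 = 0.10321.
CI: 0.25315 ± 0.10321 = (0.1499, 0.3564).

(0.1499, 0.3564)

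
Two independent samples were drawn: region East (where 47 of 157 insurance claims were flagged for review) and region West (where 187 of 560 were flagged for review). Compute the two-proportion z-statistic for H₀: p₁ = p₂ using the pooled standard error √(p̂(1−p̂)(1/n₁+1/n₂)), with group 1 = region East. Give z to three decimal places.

z = -0.816

p̂₁ = 47/157 = 0.29936, p̂₂ = 187/560 = 0.33393.
Pooling: p̂ = 234/717 = 0.32636.
Pooled SE = √[0.2198491·0.00815514] ≈ 0.042343.
z = (p̂₁ − p̂₂)/SE = (0.29936 − 0.33393)/0.042343 = -0.03457/0.042343 = -0.816.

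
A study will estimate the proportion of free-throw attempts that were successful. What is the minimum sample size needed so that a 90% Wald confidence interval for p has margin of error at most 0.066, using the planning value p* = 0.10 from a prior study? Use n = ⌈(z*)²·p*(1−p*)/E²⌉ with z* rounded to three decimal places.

n = 56

The 90% critical value is z* = 1.645.
p*(1−p*) = 0.0900.
Required n before rounding: 2.706025 × 0.0900 / 0.066² = 55.910.
Rounding up, n = 56.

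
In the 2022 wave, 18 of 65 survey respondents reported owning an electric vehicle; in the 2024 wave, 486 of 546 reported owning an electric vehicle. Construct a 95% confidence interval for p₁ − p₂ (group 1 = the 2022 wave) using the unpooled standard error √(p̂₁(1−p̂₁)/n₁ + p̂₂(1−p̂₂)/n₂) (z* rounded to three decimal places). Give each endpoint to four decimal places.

p̂₁ = 0.27692, p̂₂ = 0.89011, so the observed difference is -0.61319.
Unpooled SE = √(p̂₁(1−p̂₁)/n₁ + p̂₂(1−p̂₂)/n₂) = √(0.003080564 + 0.000179147) = 0.057094.
z* = 1.960 at the 95% level. Margin = 1.960·0.057094 = 0.11190.
CI: -0.61319 ± 0.11190 = (-0.7251, -0.5013).

(-0.7251, -0.5013)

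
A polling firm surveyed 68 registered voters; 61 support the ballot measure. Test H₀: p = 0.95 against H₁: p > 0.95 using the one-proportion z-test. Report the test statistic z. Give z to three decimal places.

z = -2.003

Sample proportion p̂ = 61/68 = 0.89706.
SE₀ = √(0.95·0.05/68) = 0.026430.
Test statistic: z = -0.05294/0.026430 = -2.003.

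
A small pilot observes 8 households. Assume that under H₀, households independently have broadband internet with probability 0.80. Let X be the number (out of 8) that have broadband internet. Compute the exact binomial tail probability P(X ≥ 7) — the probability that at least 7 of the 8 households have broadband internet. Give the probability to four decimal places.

P = 0.5033

X ~ Binomial(n=8, p=0.80).
P(X ≥ 7) = C(8,7)·0.80^7·0.20^1 + C(8,8)·0.80^8·0.20^0.
= 0.335544 + 0.167772 = 0.5033.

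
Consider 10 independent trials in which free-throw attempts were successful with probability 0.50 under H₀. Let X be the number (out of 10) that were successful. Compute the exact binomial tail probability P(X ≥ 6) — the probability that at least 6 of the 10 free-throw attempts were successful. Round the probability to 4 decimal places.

X ~ Binomial(n=10, p=0.50).
P(X ≥ 6) = Σ_{j=6}^{10} C(10,j)·0.50^j·0.50^{10−j}.
= 0.205078 + 0.117188 + 0.043945 + 0.009766 + 0.000977 = 0.3770.

P = 0.3770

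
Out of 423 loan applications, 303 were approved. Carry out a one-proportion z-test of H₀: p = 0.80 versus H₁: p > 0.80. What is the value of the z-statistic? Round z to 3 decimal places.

p̂ = 303/423 = 0.71631.
Under H₀, SE = √(p₀(1−p₀)/n) = √(0.80·0.20/423) = √0.000378251 = 0.019449.
z = (0.71631 − 0.80)/0.019449 = -0.08369/0.019449 = -4.303.

z = -4.303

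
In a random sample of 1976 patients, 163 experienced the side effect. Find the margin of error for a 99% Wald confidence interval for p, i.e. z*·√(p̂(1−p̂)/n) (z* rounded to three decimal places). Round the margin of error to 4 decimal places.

The sample proportion is 163/1976 = 0.08249.
SE = √(p̂(1−p̂)/n) = √(0.075685/1976) = 0.006189.
The 99% critical value is z* = 2.576.
So ME = 0.0159.

ME = 0.0159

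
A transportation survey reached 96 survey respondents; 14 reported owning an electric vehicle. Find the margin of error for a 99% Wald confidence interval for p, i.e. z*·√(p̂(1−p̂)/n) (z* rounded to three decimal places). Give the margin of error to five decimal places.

ME = 0.09279

The sample proportion is 14/96 = 0.14583.
Standard error of p̂: √(0.124566/96) = √0.001297562 = 0.036022.
The 99% critical value is z* = 2.576.
ME = 2.576·0.036022 = 0.09279.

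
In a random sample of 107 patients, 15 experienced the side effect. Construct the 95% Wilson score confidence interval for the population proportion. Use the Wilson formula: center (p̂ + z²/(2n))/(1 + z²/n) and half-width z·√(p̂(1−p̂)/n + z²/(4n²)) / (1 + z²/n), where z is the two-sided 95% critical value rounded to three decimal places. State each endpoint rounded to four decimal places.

(0.0868, 0.2185)

Here p̂ = 15/107 = 0.14019 and z = 1.960 (z² = 3.841600).
Denominator 1 + z²/n = 1 + 3.841600/107 = 1.035903.
Adjusted center: (0.14019 + z²/(2n))/1.035903 = 0.15266.
Radicand: p̂(1−p̂)/n + z²/(4n²) = 0.001126491 + 0.000083885 = 0.001210376.
Half-width = z·√(radicand)/denom = 1.960·0.034790/1.035903 = 0.06583.
So the interval runs from 0.0868 to 0.2185.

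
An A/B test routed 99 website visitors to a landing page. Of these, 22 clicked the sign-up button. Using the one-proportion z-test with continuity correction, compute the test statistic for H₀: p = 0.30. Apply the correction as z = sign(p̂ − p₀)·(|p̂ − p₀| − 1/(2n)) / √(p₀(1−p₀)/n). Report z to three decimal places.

Sample proportion p̂ = 22/99 = 0.22222. p̂ − p₀ = -0.077778.
1/(2n) = 0.005051.
Corrected numerator: |-0.077778| − 0.005051 = 0.072727.
Under H₀, SE = √(p₀(1−p₀)/n) = √(0.30·0.70/99) = √0.002121212 = 0.046057.
z = −0.072727/0.046057 = -1.579.

z = -1.579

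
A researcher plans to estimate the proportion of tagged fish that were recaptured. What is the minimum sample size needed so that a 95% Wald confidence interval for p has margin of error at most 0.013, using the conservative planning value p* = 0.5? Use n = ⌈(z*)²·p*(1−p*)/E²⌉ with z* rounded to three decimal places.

n = 5683

For 95% confidence, z* = 1.960.
p*(1−p*) = 0.50·0.50 = 0.2500.
Required n before rounding: 3.841600 × 0.2500 / 0.013² = 5682.840.
Rounding up, n = 5683.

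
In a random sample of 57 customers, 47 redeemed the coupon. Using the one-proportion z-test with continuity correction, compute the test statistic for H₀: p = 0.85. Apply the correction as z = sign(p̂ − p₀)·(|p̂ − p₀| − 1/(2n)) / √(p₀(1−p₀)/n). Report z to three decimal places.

The sample proportion is 47/57 = 0.82456. p̂ − p₀ = -0.025439.
1/(2n) = 0.008772.
Corrected numerator: |-0.025439| − 0.008772 = 0.016667.
SE₀ = √(0.85·0.15/57) = 0.047295.
z = −0.016667/0.047295 = -0.352.

z = -0.352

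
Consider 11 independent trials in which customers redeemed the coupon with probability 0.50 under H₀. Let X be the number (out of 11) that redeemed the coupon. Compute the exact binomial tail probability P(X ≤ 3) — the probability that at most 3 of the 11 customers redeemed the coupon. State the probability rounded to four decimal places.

X is binomial with n = 11 and p = 0.50.
P(X ≤ 3) = C(11,0)·0.50^0·0.50^11 + C(11,1)·0.50^1·0.50^10 + C(11,2)·0.50^2·0.50^9 + C(11,3)·0.50^3·0.50^8.
= 0.000488 + 0.005371 + 0.026855 + 0.080566 = 0.1133.

P = 0.1133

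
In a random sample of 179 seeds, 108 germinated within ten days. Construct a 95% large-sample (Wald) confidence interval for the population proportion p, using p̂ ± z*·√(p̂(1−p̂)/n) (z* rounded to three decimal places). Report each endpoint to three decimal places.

p̂ = 108/179 = 0.60335.
SE(p̂) = √(0.60335·0.39665/179) = 0.036565.
z* = 1.960 at the 95% level.
Margin = 1.960·0.036565 = 0.07167.
CI: 0.60335 ± 0.07167 = (0.532, 0.675).

(0.532, 0.675)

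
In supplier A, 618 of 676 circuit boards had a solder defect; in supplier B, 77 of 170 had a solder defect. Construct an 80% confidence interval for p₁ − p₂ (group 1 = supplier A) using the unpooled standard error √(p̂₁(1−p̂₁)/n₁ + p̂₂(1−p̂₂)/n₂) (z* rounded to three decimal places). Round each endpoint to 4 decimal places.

p̂₁ = 0.91420, p̂₂ = 0.45294, so the observed difference is 0.46126.
SE = √(0.000116032 + 0.001457562) = √0.001573594 = 0.039669.
For 80% confidence, z* = 1.282. Margin of error = 0.05086.
Interval: 0.46126 ± 0.05086 → (0.4104, 0.5121).

(0.4104, 0.5121)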